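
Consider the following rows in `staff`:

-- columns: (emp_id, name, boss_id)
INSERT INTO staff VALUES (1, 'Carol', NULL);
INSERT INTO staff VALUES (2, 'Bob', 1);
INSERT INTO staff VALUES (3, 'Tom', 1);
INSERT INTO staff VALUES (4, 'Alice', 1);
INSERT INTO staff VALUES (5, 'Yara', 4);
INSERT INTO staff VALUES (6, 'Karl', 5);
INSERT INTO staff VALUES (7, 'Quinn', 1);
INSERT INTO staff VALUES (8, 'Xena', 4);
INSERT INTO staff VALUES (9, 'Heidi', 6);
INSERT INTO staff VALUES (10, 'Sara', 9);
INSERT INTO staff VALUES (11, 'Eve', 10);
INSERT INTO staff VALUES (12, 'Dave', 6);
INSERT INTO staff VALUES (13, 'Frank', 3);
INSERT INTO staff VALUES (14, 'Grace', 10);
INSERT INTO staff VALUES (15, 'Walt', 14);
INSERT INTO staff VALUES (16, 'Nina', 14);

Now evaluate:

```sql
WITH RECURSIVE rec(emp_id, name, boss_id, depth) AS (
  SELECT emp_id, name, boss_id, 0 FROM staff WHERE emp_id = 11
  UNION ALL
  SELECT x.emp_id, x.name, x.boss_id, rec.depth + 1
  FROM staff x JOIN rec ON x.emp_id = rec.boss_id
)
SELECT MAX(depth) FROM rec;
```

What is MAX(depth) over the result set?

Base: emp_id=11 (Eve), boss_id=10, depth 0.
Iteration 1: join on emp_id=10 -> Sara (id 10, boss_id=9, depth 1).
Iteration 2: join on emp_id=9 -> Heidi (id 9, boss_id=6, depth 2).
Iteration 3: join on emp_id=6 -> Karl (id 6, boss_id=5, depth 3).
Iteration 4: join on emp_id=5 -> Yara (id 5, boss_id=4, depth 4).
Iteration 5: join on emp_id=4 -> Alice (id 4, boss_id=1, depth 5).
Iteration 6: join on emp_id=1 -> Carol (id 1, boss_id=NULL, depth 6).
Iteration 7: boss_id is NULL; no match; recursion stops.
depth values: 0, 1, 2, 3, 4, 5, 6; the maximum is 6.

6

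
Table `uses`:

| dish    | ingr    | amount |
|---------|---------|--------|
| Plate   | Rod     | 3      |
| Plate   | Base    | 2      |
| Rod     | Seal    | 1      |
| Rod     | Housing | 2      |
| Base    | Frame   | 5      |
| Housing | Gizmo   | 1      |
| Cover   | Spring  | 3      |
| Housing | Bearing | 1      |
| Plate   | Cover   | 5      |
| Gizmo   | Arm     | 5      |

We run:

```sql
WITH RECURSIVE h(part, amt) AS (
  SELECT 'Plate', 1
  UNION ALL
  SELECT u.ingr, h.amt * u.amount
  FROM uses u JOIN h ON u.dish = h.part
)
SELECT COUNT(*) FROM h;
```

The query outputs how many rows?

11

Base: (Plate, amt=1).
Iteration 1: components of {Plate} -> Base = 1*2 = 2, Cover = 1*5 = 5, Rod = 1*3 = 3.
Iteration 2: components of {Base,Cover,Rod} -> Frame = 2*5 = 10, Housing = 3*2 = 6, Seal = 3*1 = 3, Spring = 5*3 = 15.
Iteration 3: components of {Frame,Housing,Seal,Spring} -> Bearing = 6*1 = 6, Gizmo = 6*1 = 6.
Iteration 4: components of {Bearing,Gizmo} -> Arm = 6*5 = 30.
Iteration 5: no further components; recursion stops.
Total rows emitted: 11.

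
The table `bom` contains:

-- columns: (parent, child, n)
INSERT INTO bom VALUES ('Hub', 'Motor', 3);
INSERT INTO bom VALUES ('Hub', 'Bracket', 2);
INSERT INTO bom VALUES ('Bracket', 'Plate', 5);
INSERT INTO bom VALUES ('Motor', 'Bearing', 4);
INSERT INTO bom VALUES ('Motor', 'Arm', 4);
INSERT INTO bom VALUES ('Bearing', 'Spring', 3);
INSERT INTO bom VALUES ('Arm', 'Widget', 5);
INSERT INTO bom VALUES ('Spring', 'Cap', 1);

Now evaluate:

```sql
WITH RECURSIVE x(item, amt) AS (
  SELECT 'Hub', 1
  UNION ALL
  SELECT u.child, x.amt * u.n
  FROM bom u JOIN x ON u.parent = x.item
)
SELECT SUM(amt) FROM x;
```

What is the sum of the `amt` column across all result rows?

Base: (Hub, amt=1).
Iteration 1: components of {Hub} -> Bracket = 1*2 = 2, Motor = 1*3 = 3.
Iteration 2: components of {Bracket,Motor} -> Arm = 3*4 = 12, Bearing = 3*4 = 12, Plate = 2*5 = 10.
Iteration 3: components of {Arm,Bearing,Plate} -> Spring = 12*3 = 36, Widget = 12*5 = 60.
Iteration 4: components of {Spring,Widget} -> Cap = 36*1 = 36.
Iteration 5: no further components; recursion stops.
SUM(amt) = 1 + 3 + 2 + 12 + 12 + 10 + 36 + 60 + 36 = 172.

172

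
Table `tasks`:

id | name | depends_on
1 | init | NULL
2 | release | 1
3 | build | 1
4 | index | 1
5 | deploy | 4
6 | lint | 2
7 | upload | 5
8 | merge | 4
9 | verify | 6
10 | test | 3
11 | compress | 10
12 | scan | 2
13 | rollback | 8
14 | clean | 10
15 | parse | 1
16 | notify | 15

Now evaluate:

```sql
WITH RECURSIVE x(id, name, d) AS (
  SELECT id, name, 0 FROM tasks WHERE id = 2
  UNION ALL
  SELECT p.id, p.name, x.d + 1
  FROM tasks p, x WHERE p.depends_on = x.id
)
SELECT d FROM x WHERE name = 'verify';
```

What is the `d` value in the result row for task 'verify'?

Base: id=2 (release) at d 0.
Iteration 1: rows with depends_on in {2} -> lint (id 6, d 1), scan (id 12, d 1).
Iteration 2: rows with depends_on in {6,12} -> verify (id 9, d 2).
Iteration 3: no rows with depends_on in {9}; recursion stops.

2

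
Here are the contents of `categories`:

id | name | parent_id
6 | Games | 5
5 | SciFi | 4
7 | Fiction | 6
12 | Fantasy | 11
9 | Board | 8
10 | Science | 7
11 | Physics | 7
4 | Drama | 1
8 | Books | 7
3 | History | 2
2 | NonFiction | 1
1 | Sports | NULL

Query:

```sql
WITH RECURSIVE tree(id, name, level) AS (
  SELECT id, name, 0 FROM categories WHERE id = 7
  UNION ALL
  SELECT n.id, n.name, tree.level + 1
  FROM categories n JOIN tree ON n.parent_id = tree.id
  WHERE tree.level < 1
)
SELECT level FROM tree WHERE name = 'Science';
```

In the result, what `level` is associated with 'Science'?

Base: id=7 (Fiction) at level 0.
Iteration 1: rows with parent_id in {7} -> Books (id 8, level 1), Science (id 10, level 1), Physics (id 11, level 1).
Iteration 2: level < 1 fails for all current rows; recursion stops.

1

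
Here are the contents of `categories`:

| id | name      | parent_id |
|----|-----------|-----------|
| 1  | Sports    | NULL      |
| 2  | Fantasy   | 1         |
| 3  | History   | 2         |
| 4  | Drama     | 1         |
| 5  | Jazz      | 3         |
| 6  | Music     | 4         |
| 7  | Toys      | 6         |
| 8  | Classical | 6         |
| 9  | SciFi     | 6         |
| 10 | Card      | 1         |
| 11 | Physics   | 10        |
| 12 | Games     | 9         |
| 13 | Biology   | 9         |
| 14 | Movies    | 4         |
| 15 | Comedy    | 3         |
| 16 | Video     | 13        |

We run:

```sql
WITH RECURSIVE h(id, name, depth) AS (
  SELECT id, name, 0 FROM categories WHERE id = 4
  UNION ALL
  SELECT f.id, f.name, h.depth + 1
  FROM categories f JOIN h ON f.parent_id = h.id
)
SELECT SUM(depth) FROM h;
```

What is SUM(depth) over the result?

18

Base: id=4 (Drama) at depth 0.
Iteration 1: rows with parent_id in {4} -> Music (id 6, depth 1), Movies (id 14, depth 1).
Iteration 2: rows with parent_id in {6,14} -> Toys (id 7, depth 2), Classical (id 8, depth 2), SciFi (id 9, depth 2).
Iteration 3: rows with parent_id in {7,8,9} -> Games (id 12, depth 3), Biology (id 13, depth 3).
Iteration 4: rows with parent_id in {12,13} -> Video (id 16, depth 4).
Iteration 5: no rows with parent_id in {16}; recursion stops.
SUM(depth) = 0 + 1 + 1 + 2 + 2 + 2 + 3 + 3 + 4 = 18.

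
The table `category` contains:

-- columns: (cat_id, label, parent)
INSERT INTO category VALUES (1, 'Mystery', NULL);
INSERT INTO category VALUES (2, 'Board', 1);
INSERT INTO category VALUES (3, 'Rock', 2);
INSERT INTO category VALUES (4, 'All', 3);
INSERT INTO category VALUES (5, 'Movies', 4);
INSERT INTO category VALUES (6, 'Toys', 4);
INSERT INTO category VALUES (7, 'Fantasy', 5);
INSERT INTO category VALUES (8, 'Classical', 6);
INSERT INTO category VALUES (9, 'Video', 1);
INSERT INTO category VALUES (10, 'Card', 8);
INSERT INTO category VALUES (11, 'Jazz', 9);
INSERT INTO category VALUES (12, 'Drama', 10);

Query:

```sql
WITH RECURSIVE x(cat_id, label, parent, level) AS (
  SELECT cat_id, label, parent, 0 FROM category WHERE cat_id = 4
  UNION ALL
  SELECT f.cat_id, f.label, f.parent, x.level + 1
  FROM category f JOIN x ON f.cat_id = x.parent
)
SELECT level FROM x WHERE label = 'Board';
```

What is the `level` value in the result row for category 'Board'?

2

Base: cat_id=4 (All), parent=3, level 0.
Iteration 1: join on cat_id=3 -> Rock (id 3, parent=2, level 1).
Iteration 2: join on cat_id=2 -> Board (id 2, parent=1, level 2).
Iteration 3: join on cat_id=1 -> Mystery (id 1, parent=NULL, level 3).
Iteration 4: parent is NULL; no match; recursion stops.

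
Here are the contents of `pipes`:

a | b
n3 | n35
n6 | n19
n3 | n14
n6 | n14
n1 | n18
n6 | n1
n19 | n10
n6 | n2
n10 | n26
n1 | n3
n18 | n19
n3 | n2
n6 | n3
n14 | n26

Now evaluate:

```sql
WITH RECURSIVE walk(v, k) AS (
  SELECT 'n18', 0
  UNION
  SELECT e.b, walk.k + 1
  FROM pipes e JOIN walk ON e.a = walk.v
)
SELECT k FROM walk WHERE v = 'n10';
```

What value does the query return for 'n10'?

2

Base: (n18, k=0).
Iteration 1: edges from {n18} -> (n19, k=1).
Iteration 2: edges from {n19} -> (n10, k=2).
Iteration 3: edges from {n10} -> (n26, k=3).
Iteration 4: no outgoing edges from {n26}; recursion stops.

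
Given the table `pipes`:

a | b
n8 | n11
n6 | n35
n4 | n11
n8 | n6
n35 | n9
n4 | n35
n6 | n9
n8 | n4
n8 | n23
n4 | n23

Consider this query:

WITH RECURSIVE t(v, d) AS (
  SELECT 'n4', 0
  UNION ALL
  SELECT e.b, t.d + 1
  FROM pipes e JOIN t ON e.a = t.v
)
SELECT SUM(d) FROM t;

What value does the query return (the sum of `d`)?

Base: (n4, d=0).
Iteration 1: edges from {n4} -> (n11, d=1), (n23, d=1), (n35, d=1).
Iteration 2: edges from {n11,n23,n35} -> (n9, d=2).
Iteration 3: no outgoing edges from {n9}; recursion stops.
SUM(d) = 0 + 1 + 1 + 1 + 2 = 5.

5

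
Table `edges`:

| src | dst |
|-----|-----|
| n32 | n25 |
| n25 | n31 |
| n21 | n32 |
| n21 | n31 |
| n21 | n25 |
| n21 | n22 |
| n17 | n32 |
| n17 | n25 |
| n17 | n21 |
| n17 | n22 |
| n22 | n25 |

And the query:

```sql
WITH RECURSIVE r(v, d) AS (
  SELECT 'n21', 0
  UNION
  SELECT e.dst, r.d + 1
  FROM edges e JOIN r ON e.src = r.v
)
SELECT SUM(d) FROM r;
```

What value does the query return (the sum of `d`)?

11

Base: (n21, d=0).
Iteration 1: edges from {n21} -> (n22, d=1), (n25, d=1), (n31, d=1), (n32, d=1).
Iteration 2: edges from {n22,n25,n31,n32} -> (n25, d=2), (n31, d=2). [UNION drops 1 duplicate row(s)]
Iteration 3: edges from {n25,n31} -> (n31, d=3).
Iteration 4: no outgoing edges from {n31}; recursion stops.
SUM(d) = 0 + 1 + 1 + 1 + 1 + 2 + 2 + 3 = 11.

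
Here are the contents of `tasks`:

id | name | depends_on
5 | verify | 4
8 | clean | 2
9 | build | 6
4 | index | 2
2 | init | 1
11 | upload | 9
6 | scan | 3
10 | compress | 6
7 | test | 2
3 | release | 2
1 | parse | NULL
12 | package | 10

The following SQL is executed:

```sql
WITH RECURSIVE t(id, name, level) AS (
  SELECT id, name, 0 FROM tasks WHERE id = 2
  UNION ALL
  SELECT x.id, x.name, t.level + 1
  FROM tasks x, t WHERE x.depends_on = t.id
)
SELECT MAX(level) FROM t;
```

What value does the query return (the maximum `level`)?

Base: id=2 (init) at level 0.
Iteration 1: rows with depends_on in {2} -> release (id 3, level 1), index (id 4, level 1), test (id 7, level 1), clean (id 8, level 1).
Iteration 2: rows with depends_on in {3,4,7,8} -> verify (id 5, level 2), scan (id 6, level 2).
Iteration 3: rows with depends_on in {5,6} -> build (id 9, level 3), compress (id 10, level 3).
Iteration 4: rows with depends_on in {9,10} -> upload (id 11, level 4), package (id 12, level 4).
Iteration 5: no rows with depends_on in {11,12}; recursion stops.
level values: 0, 1, 1, 1, 1, 2, 2, 3, 3, 4, 4; the maximum is 4.

4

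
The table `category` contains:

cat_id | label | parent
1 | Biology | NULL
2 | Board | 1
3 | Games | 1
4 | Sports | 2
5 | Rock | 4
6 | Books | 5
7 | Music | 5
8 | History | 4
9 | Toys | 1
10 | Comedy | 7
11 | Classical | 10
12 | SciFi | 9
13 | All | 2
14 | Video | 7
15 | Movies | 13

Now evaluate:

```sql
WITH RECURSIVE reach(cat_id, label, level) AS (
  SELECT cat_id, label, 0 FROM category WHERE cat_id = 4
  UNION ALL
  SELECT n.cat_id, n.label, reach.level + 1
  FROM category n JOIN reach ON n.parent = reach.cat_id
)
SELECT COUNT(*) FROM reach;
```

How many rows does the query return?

Base: cat_id=4 (Sports) at level 0.
Iteration 1: rows with parent in {4} -> Rock (id 5, level 1), History (id 8, level 1).
Iteration 2: rows with parent in {5,8} -> Books (id 6, level 2), Music (id 7, level 2).
Iteration 3: rows with parent in {6,7} -> Comedy (id 10, level 3), Video (id 14, level 3).
Iteration 4: rows with parent in {10,14} -> Classical (id 11, level 4).
Iteration 5: no rows with parent in {11}; recursion stops.
Total rows emitted: 8.

8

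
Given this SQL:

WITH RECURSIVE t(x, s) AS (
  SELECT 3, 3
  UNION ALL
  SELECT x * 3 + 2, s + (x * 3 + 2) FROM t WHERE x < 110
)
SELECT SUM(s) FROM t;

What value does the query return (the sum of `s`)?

701

Base: x=3, s=3.
Iteration 1: 3 < 110 holds -> x = 3 * 3 + 2 = 11, s = 3 + 11 = 14.
Iteration 2: 11 < 110 holds -> x = 11 * 3 + 2 = 35, s = 14 + 35 = 49.
Iteration 3: 35 < 110 holds -> x = 35 * 3 + 2 = 107, s = 49 + 107 = 156.
Iteration 4: 107 < 110 holds -> x = 107 * 3 + 2 = 323, s = 156 + 323 = 479.
Iteration 5: 323 < 110 fails; recursion stops.
SUM(s) = 3 + 14 + 49 + 156 + 479 = 701.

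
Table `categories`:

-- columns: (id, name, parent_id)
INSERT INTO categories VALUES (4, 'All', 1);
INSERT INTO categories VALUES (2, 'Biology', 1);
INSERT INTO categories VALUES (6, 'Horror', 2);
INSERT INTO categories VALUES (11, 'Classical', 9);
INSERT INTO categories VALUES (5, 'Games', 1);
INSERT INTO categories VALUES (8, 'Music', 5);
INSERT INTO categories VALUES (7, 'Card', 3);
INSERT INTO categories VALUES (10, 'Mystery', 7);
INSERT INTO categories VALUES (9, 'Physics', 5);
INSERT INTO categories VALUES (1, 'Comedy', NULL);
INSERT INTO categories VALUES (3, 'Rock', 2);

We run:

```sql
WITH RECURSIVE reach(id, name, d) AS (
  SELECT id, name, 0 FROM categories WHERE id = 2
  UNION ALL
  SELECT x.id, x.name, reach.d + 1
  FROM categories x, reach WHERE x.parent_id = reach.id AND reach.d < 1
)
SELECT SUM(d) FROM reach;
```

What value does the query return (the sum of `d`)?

2

Base: id=2 (Biology) at d 0.
Iteration 1: rows with parent_id in {2} -> Rock (id 3, d 1), Horror (id 6, d 1).
Iteration 2: d < 1 fails for all current rows; recursion stops.
SUM(d) = 0 + 1 + 1 = 2.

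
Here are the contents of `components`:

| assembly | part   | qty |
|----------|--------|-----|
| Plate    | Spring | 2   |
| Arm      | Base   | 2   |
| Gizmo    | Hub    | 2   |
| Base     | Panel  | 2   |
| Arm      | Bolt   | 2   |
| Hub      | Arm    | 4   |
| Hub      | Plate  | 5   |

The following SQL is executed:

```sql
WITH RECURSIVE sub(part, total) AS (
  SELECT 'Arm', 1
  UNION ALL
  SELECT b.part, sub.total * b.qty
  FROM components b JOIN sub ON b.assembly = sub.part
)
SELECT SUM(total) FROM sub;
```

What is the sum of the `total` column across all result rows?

9

Base: (Arm, total=1).
Iteration 1: components of {Arm} -> Base = 1*2 = 2, Bolt = 1*2 = 2.
Iteration 2: components of {Base,Bolt} -> Panel = 2*2 = 4.
Iteration 3: no further components; recursion stops.
SUM(total) = 1 + 2 + 2 + 4 = 9.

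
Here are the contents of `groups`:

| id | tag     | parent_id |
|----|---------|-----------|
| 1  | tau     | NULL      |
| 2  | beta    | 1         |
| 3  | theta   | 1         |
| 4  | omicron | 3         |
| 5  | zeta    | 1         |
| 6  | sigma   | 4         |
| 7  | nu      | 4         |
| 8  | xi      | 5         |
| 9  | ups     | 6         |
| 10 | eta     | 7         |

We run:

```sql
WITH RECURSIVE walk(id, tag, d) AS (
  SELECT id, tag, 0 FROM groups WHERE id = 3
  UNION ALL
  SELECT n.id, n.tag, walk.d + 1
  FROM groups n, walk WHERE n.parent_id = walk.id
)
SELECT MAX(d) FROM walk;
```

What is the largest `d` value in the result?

Base: id=3 (theta) at d 0.
Iteration 1: rows with parent_id in {3} -> omicron (id 4, d 1).
Iteration 2: rows with parent_id in {4} -> sigma (id 6, d 2), nu (id 7, d 2).
Iteration 3: rows with parent_id in {6,7} -> ups (id 9, d 3), eta (id 10, d 3).
Iteration 4: no rows with parent_id in {9,10}; recursion stops.
d values: 0, 1, 2, 2, 3, 3; the maximum is 3.

3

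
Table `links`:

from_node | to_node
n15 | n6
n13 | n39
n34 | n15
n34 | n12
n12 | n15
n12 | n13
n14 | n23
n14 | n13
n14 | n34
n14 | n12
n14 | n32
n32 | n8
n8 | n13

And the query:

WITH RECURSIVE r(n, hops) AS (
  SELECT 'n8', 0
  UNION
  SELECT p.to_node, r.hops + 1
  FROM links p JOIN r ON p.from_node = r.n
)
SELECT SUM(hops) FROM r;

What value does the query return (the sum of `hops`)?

Base: (n8, hops=0).
Iteration 1: edges from {n8} -> (n13, hops=1).
Iteration 2: edges from {n13} -> (n39, hops=2).
Iteration 3: no outgoing edges from {n39}; recursion stops.
SUM(hops) = 0 + 1 + 2 = 3.

3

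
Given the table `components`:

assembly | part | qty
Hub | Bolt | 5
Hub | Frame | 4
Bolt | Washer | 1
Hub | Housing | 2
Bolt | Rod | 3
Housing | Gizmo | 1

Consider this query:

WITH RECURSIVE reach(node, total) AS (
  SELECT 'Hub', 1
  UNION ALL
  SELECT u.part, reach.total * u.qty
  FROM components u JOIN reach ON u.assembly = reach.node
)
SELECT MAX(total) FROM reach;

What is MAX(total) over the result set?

15

Base: (Hub, total=1).
Iteration 1: components of {Hub} -> Bolt = 1*5 = 5, Frame = 1*4 = 4, Housing = 1*2 = 2.
Iteration 2: components of {Bolt,Frame,Housing} -> Gizmo = 2*1 = 2, Rod = 5*3 = 15, Washer = 5*1 = 5.
Iteration 3: no further components; recursion stops.
total values: 1, 2, 5, 4, 2, 5, 15; the maximum is 15.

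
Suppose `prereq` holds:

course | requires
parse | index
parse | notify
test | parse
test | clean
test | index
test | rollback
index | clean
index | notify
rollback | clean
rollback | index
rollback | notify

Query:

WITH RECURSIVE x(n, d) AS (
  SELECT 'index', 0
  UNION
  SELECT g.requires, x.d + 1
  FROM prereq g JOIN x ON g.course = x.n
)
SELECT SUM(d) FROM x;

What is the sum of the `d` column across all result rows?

Base: (index, d=0).
Iteration 1: edges from {index} -> (clean, d=1), (notify, d=1).
Iteration 2: no outgoing edges from {clean,notify}; recursion stops.
SUM(d) = 0 + 1 + 1 = 2.

2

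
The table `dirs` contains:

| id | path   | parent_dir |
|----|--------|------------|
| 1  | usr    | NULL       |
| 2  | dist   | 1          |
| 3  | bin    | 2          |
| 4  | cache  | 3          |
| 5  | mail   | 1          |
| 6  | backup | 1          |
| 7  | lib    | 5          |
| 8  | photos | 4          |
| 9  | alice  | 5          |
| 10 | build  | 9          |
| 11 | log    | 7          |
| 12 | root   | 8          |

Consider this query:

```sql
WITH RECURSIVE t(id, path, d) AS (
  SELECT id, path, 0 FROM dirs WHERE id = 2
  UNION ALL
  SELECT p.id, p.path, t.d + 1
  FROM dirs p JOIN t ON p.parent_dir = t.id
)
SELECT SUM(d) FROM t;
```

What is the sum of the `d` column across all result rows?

Base: id=2 (dist) at d 0.
Iteration 1: rows with parent_dir in {2} -> bin (id 3, d 1).
Iteration 2: rows with parent_dir in {3} -> cache (id 4, d 2).
Iteration 3: rows with parent_dir in {4} -> photos (id 8, d 3).
Iteration 4: rows with parent_dir in {8} -> root (id 12, d 4).
Iteration 5: no rows with parent_dir in {12}; recursion stops.
SUM(d) = 0 + 1 + 2 + 3 + 4 = 10.

10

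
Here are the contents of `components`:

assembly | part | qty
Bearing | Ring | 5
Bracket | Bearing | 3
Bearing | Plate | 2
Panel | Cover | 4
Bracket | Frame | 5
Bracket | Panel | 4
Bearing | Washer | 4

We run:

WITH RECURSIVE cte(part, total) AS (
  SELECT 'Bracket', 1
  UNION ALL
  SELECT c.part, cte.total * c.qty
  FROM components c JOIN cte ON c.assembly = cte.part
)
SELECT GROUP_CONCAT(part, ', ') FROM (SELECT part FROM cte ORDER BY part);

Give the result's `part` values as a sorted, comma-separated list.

Bearing, Bracket, Cover, Frame, Panel, Plate, Ring, Washer

Base: (Bracket, total=1).
Iteration 1: components of {Bracket} -> Bearing = 1*3 = 3, Frame = 1*5 = 5, Panel = 1*4 = 4.
Iteration 2: components of {Bearing,Frame,Panel} -> Cover = 4*4 = 16, Plate = 3*2 = 6, Ring = 3*5 = 15, Washer = 3*4 = 12.
Iteration 3: no further components; recursion stops.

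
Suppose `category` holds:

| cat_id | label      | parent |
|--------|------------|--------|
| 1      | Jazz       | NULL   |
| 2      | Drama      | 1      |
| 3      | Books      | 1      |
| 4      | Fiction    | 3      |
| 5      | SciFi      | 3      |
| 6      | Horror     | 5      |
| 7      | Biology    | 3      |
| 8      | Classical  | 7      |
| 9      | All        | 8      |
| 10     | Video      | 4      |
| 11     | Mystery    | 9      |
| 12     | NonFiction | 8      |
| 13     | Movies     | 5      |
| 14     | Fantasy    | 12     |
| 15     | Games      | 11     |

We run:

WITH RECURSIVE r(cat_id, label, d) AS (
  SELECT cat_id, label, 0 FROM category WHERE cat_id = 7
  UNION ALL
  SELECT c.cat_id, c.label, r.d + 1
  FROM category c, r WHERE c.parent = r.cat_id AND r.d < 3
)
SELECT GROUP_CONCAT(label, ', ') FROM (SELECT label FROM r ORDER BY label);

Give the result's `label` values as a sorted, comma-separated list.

Base: cat_id=7 (Biology) at d 0.
Iteration 1: rows with parent in {7} -> Classical (id 8, d 1).
Iteration 2: rows with parent in {8} -> All (id 9, d 2), NonFiction (id 12, d 2).
Iteration 3: rows with parent in {9,12} -> Mystery (id 11, d 3), Fantasy (id 14, d 3).
Iteration 4: d < 3 fails for all current rows; recursion stops.

All, Biology, Classical, Fantasy, Mystery, NonFiction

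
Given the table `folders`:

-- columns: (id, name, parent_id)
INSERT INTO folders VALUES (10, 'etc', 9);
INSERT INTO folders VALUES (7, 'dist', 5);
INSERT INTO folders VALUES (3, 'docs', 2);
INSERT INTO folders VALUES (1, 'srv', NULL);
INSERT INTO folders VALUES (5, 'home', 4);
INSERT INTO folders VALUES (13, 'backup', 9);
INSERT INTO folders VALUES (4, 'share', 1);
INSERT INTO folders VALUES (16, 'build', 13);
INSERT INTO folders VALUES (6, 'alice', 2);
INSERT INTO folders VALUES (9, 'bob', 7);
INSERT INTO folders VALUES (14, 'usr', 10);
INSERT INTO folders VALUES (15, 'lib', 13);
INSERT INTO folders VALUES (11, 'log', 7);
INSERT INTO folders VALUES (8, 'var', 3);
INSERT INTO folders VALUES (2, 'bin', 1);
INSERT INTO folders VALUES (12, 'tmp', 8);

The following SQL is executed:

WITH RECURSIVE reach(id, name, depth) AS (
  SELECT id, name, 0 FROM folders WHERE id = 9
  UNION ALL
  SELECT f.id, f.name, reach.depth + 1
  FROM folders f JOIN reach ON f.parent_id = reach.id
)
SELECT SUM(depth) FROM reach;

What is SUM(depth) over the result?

8

Base: id=9 (bob) at depth 0.
Iteration 1: rows with parent_id in {9} -> etc (id 10, depth 1), backup (id 13, depth 1).
Iteration 2: rows with parent_id in {10,13} -> usr (id 14, depth 2), lib (id 15, depth 2), build (id 16, depth 2).
Iteration 3: no rows with parent_id in {14,15,16}; recursion stops.
SUM(depth) = 0 + 1 + 1 + 2 + 2 + 2 = 8.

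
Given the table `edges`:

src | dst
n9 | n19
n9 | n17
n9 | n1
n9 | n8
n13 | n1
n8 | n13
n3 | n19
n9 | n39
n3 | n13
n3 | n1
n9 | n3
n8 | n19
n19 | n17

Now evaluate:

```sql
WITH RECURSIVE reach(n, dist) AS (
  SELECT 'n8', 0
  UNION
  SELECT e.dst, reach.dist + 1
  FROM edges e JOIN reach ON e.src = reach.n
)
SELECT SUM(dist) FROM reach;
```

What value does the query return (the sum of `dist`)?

Base: (n8, dist=0).
Iteration 1: edges from {n8} -> (n13, dist=1), (n19, dist=1).
Iteration 2: edges from {n13,n19} -> (n1, dist=2), (n17, dist=2).
Iteration 3: no outgoing edges from {n1,n17}; recursion stops.
SUM(dist) = 0 + 1 + 1 + 2 + 2 = 6.

6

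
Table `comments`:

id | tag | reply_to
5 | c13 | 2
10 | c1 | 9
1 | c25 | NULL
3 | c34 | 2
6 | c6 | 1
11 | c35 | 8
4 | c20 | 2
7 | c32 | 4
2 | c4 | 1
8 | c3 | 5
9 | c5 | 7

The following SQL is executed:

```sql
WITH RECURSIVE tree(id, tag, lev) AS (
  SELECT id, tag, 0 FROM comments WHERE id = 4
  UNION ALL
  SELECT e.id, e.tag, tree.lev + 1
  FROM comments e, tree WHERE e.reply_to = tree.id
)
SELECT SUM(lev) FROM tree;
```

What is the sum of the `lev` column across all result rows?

Base: id=4 (c20) at lev 0.
Iteration 1: rows with reply_to in {4} -> c32 (id 7, lev 1).
Iteration 2: rows with reply_to in {7} -> c5 (id 9, lev 2).
Iteration 3: rows with reply_to in {9} -> c1 (id 10, lev 3).
Iteration 4: no rows with reply_to in {10}; recursion stops.
SUM(lev) = 0 + 1 + 2 + 3 = 6.

6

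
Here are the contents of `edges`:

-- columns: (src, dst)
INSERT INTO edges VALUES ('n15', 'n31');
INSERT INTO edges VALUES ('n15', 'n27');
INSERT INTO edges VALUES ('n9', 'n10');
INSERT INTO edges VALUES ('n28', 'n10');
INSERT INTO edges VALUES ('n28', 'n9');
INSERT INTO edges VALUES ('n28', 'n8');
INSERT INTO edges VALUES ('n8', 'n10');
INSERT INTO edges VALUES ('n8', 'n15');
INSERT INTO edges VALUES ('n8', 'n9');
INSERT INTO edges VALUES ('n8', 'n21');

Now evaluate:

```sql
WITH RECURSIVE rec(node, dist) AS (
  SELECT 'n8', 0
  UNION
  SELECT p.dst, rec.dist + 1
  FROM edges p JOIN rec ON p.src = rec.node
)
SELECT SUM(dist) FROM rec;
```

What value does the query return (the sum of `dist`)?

10

Base: (n8, dist=0).
Iteration 1: edges from {n8} -> (n10, dist=1), (n15, dist=1), (n21, dist=1), (n9, dist=1).
Iteration 2: edges from {n10,n15,n21,n9} -> (n10, dist=2), (n27, dist=2), (n31, dist=2).
Iteration 3: no outgoing edges from {n10,n27,n31}; recursion stops.
SUM(dist) = 0 + 1 + 1 + 1 + 1 + 2 + 2 + 2 = 10.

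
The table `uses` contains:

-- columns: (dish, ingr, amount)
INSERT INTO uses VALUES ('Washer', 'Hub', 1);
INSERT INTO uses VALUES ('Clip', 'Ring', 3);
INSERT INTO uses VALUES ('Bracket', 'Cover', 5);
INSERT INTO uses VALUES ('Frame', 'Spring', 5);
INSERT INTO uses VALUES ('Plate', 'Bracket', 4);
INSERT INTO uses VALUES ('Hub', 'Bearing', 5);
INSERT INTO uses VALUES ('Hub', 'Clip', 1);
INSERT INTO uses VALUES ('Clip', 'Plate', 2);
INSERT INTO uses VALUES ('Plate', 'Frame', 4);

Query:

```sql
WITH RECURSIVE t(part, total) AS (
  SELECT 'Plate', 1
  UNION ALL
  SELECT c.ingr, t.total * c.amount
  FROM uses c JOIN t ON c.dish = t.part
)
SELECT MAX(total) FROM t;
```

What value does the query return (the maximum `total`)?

Base: (Plate, total=1).
Iteration 1: components of {Plate} -> Bracket = 1*4 = 4, Frame = 1*4 = 4.
Iteration 2: components of {Bracket,Frame} -> Cover = 4*5 = 20, Spring = 4*5 = 20.
Iteration 3: no further components; recursion stops.
total values: 1, 4, 4, 20, 20; the maximum is 20.

20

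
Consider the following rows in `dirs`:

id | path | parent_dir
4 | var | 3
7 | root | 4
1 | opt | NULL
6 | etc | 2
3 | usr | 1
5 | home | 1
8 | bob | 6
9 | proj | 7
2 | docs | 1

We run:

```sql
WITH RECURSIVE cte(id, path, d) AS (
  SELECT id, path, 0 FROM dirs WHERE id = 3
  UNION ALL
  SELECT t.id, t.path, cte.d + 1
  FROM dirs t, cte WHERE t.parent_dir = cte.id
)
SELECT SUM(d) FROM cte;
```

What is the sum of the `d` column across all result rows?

6

Base: id=3 (usr) at d 0.
Iteration 1: rows with parent_dir in {3} -> var (id 4, d 1).
Iteration 2: rows with parent_dir in {4} -> root (id 7, d 2).
Iteration 3: rows with parent_dir in {7} -> proj (id 9, d 3).
Iteration 4: no rows with parent_dir in {9}; recursion stops.
SUM(d) = 0 + 1 + 2 + 3 = 6.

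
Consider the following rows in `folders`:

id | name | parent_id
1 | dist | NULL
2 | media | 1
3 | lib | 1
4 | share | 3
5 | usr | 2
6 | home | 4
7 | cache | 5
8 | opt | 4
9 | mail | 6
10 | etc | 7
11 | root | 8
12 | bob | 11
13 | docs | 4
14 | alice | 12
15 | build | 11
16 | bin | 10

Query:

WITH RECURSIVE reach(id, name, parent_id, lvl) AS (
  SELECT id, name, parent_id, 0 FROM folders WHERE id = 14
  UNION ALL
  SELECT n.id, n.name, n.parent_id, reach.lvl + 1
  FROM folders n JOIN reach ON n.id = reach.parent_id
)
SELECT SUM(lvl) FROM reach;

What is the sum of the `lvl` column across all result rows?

21

Base: id=14 (alice), parent_id=12, lvl 0.
Iteration 1: join on id=12 -> bob (id 12, parent_id=11, lvl 1).
Iteration 2: join on id=11 -> root (id 11, parent_id=8, lvl 2).
Iteration 3: join on id=8 -> opt (id 8, parent_id=4, lvl 3).
Iteration 4: join on id=4 -> share (id 4, parent_id=3, lvl 4).
Iteration 5: join on id=3 -> lib (id 3, parent_id=1, lvl 5).
Iteration 6: join on id=1 -> dist (id 1, parent_id=NULL, lvl 6).
Iteration 7: parent_id is NULL; no match; recursion stops.
SUM(lvl) = 0 + 1 + 2 + 3 + 4 + 5 + 6 = 21.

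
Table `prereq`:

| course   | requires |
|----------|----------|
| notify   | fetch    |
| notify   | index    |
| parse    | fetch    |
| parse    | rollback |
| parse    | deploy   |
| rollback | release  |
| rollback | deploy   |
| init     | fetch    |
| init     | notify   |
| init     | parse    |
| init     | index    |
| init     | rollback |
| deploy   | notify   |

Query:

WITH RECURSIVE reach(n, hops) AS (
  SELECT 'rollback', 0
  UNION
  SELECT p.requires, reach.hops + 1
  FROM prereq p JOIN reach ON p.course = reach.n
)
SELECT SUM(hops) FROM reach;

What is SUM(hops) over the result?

Base: (rollback, hops=0).
Iteration 1: edges from {rollback} -> (deploy, hops=1), (release, hops=1).
Iteration 2: edges from {deploy,release} -> (notify, hops=2).
Iteration 3: edges from {notify} -> (fetch, hops=3), (index, hops=3).
Iteration 4: no outgoing edges from {fetch,index}; recursion stops.
SUM(hops) = 0 + 1 + 1 + 2 + 3 + 3 = 10.

10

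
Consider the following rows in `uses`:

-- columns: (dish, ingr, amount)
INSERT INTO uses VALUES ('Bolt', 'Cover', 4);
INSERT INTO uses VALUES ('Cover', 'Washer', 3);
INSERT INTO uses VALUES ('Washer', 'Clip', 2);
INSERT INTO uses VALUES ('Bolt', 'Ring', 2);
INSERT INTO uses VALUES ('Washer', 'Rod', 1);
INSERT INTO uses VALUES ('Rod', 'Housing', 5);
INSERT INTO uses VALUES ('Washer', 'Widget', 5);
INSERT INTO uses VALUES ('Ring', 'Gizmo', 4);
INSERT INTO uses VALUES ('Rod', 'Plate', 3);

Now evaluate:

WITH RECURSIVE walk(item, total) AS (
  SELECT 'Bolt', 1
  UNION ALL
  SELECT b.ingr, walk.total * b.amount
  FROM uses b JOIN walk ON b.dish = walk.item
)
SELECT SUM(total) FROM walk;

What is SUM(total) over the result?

Base: (Bolt, total=1).
Iteration 1: components of {Bolt} -> Cover = 1*4 = 4, Ring = 1*2 = 2.
Iteration 2: components of {Cover,Ring} -> Gizmo = 2*4 = 8, Washer = 4*3 = 12.
Iteration 3: components of {Gizmo,Washer} -> Clip = 12*2 = 24, Rod = 12*1 = 12, Widget = 12*5 = 60.
Iteration 4: components of {Clip,Rod,Widget} -> Housing = 12*5 = 60, Plate = 12*3 = 36.
Iteration 5: no further components; recursion stops.
SUM(total) = 1 + 4 + 2 + 12 + 8 + 24 + 12 + 60 + 60 + 36 = 219.

219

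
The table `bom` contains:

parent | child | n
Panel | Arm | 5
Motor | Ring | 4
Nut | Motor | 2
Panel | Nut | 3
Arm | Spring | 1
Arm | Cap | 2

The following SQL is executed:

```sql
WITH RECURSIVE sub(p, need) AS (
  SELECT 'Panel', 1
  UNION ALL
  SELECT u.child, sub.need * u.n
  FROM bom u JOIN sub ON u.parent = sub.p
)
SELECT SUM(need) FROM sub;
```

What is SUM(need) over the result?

54

Base: (Panel, need=1).
Iteration 1: components of {Panel} -> Arm = 1*5 = 5, Nut = 1*3 = 3.
Iteration 2: components of {Arm,Nut} -> Cap = 5*2 = 10, Motor = 3*2 = 6, Spring = 5*1 = 5.
Iteration 3: components of {Cap,Motor,Spring} -> Ring = 6*4 = 24.
Iteration 4: no further components; recursion stops.
SUM(need) = 1 + 3 + 5 + 6 + 5 + 10 + 24 = 54.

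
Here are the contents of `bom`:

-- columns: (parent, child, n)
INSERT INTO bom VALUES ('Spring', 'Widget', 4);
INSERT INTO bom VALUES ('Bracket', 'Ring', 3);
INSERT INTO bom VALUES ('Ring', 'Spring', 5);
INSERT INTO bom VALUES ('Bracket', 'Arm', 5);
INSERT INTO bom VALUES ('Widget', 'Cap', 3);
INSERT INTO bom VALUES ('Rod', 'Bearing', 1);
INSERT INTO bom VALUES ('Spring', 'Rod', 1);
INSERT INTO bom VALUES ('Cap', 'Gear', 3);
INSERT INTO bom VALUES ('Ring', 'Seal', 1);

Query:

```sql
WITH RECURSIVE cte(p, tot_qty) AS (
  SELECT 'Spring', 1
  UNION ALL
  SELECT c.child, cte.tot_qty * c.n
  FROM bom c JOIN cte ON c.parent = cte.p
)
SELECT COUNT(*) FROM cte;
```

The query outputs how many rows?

6

Base: (Spring, tot_qty=1).
Iteration 1: components of {Spring} -> Rod = 1*1 = 1, Widget = 1*4 = 4.
Iteration 2: components of {Rod,Widget} -> Bearing = 1*1 = 1, Cap = 4*3 = 12.
Iteration 3: components of {Bearing,Cap} -> Gear = 12*3 = 36.
Iteration 4: no further components; recursion stops.
Total rows emitted: 6.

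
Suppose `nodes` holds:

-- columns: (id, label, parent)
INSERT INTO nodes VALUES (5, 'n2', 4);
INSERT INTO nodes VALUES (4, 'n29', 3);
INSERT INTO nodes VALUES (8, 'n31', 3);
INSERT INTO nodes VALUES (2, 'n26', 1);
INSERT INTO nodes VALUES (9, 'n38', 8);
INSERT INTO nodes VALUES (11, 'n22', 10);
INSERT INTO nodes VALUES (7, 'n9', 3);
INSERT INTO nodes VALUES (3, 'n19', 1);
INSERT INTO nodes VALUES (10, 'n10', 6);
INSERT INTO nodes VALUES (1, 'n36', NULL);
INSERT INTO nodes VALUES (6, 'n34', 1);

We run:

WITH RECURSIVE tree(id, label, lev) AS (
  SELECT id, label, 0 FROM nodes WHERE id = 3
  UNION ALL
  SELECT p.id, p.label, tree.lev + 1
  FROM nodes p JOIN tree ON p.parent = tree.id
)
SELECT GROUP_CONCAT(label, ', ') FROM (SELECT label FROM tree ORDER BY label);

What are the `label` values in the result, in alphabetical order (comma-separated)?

Base: id=3 (n19) at lev 0.
Iteration 1: rows with parent in {3} -> n29 (id 4, lev 1), n9 (id 7, lev 1), n31 (id 8, lev 1).
Iteration 2: rows with parent in {4,7,8} -> n2 (id 5, lev 2), n38 (id 9, lev 2).
Iteration 3: no rows with parent in {5,9}; recursion stops.

n19, n2, n29, n31, n38, n9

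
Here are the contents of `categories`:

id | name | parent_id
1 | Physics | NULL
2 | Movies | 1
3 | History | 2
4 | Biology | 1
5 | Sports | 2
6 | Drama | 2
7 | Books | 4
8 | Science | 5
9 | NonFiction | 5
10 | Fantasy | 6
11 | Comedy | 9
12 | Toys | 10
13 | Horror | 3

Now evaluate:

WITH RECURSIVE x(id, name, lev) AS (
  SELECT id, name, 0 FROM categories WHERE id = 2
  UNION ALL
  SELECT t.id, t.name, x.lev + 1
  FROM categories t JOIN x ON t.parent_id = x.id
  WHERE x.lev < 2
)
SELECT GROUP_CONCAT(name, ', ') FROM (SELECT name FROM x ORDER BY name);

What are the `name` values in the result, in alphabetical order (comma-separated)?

Drama, Fantasy, History, Horror, Movies, NonFiction, Science, Sports

Base: id=2 (Movies) at lev 0.
Iteration 1: rows with parent_id in {2} -> History (id 3, lev 1), Sports (id 5, lev 1), Drama (id 6, lev 1).
Iteration 2: rows with parent_id in {3,5,6} -> Science (id 8, lev 2), NonFiction (id 9, lev 2), Fantasy (id 10, lev 2), Horror (id 13, lev 2).
Iteration 3: lev < 2 fails for all current rows; recursion stops.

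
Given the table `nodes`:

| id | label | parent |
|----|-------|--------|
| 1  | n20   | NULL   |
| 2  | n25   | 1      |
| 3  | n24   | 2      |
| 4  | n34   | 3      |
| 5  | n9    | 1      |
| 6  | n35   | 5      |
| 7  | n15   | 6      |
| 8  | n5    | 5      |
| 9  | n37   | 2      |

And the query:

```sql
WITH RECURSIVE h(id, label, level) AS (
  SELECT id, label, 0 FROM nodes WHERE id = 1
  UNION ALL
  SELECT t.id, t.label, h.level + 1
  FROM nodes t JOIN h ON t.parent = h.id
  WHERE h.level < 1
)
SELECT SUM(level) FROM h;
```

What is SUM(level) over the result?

2

Base: id=1 (n20) at level 0.
Iteration 1: rows with parent in {1} -> n25 (id 2, level 1), n9 (id 5, level 1).
Iteration 2: level < 1 fails for all current rows; recursion stops.
SUM(level) = 0 + 1 + 1 = 2.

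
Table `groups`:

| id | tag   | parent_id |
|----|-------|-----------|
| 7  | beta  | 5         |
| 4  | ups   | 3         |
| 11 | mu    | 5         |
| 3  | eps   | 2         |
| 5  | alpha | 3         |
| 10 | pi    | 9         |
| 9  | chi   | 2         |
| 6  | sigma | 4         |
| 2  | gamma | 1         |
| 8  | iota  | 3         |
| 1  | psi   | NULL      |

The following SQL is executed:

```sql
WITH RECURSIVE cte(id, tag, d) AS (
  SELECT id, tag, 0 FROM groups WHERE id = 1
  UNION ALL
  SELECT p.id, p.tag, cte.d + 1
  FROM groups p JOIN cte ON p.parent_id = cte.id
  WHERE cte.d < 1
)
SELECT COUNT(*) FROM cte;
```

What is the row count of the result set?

2

Base: id=1 (psi) at d 0.
Iteration 1: rows with parent_id in {1} -> gamma (id 2, d 1).
Iteration 2: d < 1 fails for all current rows; recursion stops.
Total rows emitted: 2.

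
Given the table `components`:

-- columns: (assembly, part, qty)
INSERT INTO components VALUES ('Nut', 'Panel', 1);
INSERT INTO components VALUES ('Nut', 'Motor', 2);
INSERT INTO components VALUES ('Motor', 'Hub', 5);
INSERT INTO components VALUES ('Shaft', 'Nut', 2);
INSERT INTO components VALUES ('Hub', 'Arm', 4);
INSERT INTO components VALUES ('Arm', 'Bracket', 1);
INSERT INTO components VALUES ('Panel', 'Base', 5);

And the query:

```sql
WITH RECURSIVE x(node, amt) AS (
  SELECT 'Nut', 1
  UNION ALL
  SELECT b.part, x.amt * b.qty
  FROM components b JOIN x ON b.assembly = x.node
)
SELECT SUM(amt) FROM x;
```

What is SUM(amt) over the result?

Base: (Nut, amt=1).
Iteration 1: components of {Nut} -> Motor = 1*2 = 2, Panel = 1*1 = 1.
Iteration 2: components of {Motor,Panel} -> Base = 1*5 = 5, Hub = 2*5 = 10.
Iteration 3: components of {Base,Hub} -> Arm = 10*4 = 40.
Iteration 4: components of {Arm} -> Bracket = 40*1 = 40.
Iteration 5: no further components; recursion stops.
SUM(amt) = 1 + 2 + 1 + 10 + 5 + 40 + 40 = 99.

99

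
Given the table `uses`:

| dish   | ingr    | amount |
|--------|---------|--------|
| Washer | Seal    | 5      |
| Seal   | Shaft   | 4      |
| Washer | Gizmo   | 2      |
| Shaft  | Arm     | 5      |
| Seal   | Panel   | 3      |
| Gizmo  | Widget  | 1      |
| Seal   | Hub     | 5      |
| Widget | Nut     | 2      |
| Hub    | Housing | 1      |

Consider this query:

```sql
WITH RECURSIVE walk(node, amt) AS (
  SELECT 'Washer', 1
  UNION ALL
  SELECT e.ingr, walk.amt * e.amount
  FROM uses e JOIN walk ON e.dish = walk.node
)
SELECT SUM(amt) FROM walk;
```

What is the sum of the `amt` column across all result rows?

Base: (Washer, amt=1).
Iteration 1: components of {Washer} -> Gizmo = 1*2 = 2, Seal = 1*5 = 5.
Iteration 2: components of {Gizmo,Seal} -> Hub = 5*5 = 25, Panel = 5*3 = 15, Shaft = 5*4 = 20, Widget = 2*1 = 2.
Iteration 3: components of {Hub,Panel,Shaft,Widget} -> Arm = 20*5 = 100, Housing = 25*1 = 25, Nut = 2*2 = 4.
Iteration 4: no further components; recursion stops.
SUM(amt) = 1 + 5 + 2 + 20 + 15 + 25 + 2 + 100 + 25 + 4 = 199.

199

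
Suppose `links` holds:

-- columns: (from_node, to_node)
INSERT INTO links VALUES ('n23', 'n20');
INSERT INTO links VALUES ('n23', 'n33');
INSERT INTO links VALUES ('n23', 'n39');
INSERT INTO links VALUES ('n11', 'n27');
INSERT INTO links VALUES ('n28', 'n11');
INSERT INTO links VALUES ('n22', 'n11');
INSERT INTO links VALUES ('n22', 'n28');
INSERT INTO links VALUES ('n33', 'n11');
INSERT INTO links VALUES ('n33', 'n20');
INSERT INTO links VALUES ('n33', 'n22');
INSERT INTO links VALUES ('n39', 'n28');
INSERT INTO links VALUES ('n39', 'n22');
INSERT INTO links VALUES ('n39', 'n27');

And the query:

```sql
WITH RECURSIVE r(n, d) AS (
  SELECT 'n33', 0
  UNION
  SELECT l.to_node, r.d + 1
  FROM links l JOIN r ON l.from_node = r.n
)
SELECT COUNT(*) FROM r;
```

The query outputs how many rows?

10

Base: (n33, d=0).
Iteration 1: edges from {n33} -> (n11, d=1), (n20, d=1), (n22, d=1).
Iteration 2: edges from {n11,n20,n22} -> (n11, d=2), (n27, d=2), (n28, d=2).
Iteration 3: edges from {n11,n27,n28} -> (n11, d=3), (n27, d=3).
Iteration 4: edges from {n11,n27} -> (n27, d=4).
Iteration 5: no outgoing edges from {n27}; recursion stops.
Total rows emitted: 10.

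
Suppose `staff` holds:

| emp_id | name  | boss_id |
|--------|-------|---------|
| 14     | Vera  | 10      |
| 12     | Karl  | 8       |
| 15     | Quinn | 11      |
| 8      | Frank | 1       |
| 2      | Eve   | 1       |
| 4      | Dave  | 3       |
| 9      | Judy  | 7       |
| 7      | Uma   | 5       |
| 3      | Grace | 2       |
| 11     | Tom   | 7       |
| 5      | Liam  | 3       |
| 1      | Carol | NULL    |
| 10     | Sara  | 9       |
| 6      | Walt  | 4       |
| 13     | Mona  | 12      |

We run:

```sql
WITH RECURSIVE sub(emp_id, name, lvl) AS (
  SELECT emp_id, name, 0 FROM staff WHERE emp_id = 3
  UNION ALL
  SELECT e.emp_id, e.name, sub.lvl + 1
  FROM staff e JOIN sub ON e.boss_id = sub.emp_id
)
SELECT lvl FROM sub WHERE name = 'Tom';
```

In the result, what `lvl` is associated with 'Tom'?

Base: emp_id=3 (Grace) at lvl 0.
Iteration 1: rows with boss_id in {3} -> Dave (id 4, lvl 1), Liam (id 5, lvl 1).
Iteration 2: rows with boss_id in {4,5} -> Walt (id 6, lvl 2), Uma (id 7, lvl 2).
Iteration 3: rows with boss_id in {6,7} -> Judy (id 9, lvl 3), Tom (id 11, lvl 3).
Iteration 4: rows with boss_id in {9,11} -> Sara (id 10, lvl 4), Quinn (id 15, lvl 4).
Iteration 5: rows with boss_id in {10,15} -> Vera (id 14, lvl 5).
Iteration 6: no rows with boss_id in {14}; recursion stops.

3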